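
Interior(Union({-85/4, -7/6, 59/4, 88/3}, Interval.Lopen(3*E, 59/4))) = Interval.open(3*E, 59/4)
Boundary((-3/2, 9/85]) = {-3/2, 9/85}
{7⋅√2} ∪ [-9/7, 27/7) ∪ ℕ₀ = [-9/7, 27/7) ∪ ℕ₀ ∪ {7⋅√2}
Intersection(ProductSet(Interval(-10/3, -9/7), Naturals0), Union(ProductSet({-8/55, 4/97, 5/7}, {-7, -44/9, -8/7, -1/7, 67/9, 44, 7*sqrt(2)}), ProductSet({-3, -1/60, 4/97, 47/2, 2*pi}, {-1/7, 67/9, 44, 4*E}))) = ProductSet({-3}, {44})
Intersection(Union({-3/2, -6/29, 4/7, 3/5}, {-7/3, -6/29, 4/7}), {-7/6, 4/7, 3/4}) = {4/7}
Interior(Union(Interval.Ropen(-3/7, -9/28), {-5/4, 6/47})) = Interval.open(-3/7, -9/28)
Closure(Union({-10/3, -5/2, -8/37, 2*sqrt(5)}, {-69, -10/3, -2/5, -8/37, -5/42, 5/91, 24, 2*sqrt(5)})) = {-69, -10/3, -5/2, -2/5, -8/37, -5/42, 5/91, 24, 2*sqrt(5)}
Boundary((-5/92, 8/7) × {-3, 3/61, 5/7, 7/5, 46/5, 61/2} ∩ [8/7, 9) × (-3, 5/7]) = ∅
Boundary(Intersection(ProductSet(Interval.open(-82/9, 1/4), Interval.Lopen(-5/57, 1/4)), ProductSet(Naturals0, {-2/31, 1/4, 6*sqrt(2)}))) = ProductSet(Range(0, 1, 1), {-2/31, 1/4})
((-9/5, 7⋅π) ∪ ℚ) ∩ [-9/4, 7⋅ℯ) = [-9/5, 7⋅ℯ) ∪ (ℚ ∩ [-9/4, 7⋅ℯ))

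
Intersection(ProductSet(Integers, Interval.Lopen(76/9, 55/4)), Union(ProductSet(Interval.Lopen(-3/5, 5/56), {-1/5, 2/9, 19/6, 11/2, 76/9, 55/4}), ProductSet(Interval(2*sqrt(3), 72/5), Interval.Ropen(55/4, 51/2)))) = ProductSet(Union(Range(0, 1, 1), Range(4, 15, 1)), {55/4})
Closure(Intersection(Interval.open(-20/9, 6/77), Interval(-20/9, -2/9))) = Interval(-20/9, -2/9)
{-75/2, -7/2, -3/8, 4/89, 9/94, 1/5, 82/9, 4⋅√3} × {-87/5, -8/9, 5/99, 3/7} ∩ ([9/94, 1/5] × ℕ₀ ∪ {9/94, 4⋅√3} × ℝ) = {9/94, 4⋅√3} × {-87/5, -8/9, 5/99, 3/7}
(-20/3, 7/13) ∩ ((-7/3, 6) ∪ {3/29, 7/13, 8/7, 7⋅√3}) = (-7/3, 7/13)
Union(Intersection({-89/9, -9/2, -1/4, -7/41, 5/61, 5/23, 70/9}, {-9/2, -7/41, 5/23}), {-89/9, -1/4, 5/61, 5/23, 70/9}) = {-89/9, -9/2, -1/4, -7/41, 5/61, 5/23, 70/9}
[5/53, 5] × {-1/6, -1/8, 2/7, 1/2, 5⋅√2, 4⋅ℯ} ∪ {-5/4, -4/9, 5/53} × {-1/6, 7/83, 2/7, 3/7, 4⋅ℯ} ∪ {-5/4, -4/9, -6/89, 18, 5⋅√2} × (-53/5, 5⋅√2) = ({-5/4, -4/9, 5/53} × {-1/6, 7/83, 2/7, 3/7, 4⋅ℯ}) ∪ ([5/53, 5] × {-1/6, -1/8, 2/7, 1/2, 5⋅√2, 4⋅ℯ}) ∪ ({-5/4, -4/9, -6/89, 18, 5⋅√2} × (-53/5, 5⋅√2))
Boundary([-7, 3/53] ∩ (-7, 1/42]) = {-7, 1/42}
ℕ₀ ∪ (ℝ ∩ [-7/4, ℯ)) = [-7/4, ℯ) ∪ ℕ₀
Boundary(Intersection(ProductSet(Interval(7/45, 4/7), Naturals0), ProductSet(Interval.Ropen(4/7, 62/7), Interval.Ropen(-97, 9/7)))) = ProductSet({4/7}, Range(0, 2, 1))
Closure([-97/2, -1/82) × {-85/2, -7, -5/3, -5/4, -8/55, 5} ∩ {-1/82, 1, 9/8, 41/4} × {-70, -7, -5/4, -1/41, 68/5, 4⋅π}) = ∅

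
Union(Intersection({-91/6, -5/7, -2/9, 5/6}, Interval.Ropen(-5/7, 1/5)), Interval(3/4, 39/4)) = Union({-5/7, -2/9}, Interval(3/4, 39/4))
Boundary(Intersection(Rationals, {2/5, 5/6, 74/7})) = {2/5, 5/6, 74/7}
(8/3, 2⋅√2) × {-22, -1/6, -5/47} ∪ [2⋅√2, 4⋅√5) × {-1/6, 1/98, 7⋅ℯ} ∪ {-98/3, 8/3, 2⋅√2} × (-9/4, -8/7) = ({-98/3, 8/3, 2⋅√2} × (-9/4, -8/7)) ∪ ((8/3, 2⋅√2) × {-22, -1/6, -5/47}) ∪ ([2⋅√2, 4⋅√5) × {-1/6, 1/98, 7⋅ℯ})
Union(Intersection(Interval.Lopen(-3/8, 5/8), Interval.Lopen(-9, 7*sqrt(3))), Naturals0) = Union(Interval.Lopen(-3/8, 5/8), Naturals0)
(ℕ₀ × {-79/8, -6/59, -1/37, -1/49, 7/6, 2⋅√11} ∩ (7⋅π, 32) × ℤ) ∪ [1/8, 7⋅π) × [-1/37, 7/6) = [1/8, 7⋅π) × [-1/37, 7/6)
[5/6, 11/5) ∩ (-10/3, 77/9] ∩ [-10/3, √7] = [5/6, 11/5)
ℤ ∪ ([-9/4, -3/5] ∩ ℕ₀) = ℤ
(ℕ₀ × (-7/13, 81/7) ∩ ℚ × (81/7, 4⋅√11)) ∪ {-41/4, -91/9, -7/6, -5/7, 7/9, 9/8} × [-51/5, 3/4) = {-41/4, -91/9, -7/6, -5/7, 7/9, 9/8} × [-51/5, 3/4)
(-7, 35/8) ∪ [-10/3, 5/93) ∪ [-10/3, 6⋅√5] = (-7, 6⋅√5]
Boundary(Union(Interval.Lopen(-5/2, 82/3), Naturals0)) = Union(Complement(Naturals0, Interval.open(-5/2, 82/3)), {-5/2, 82/3})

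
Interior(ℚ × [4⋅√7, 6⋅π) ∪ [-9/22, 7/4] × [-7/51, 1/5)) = (-9/22, 7/4) × (-7/51, 1/5)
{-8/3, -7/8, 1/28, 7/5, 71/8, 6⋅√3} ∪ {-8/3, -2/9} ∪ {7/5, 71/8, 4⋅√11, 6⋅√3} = {-8/3, -7/8, -2/9, 1/28, 7/5, 71/8, 4⋅√11, 6⋅√3}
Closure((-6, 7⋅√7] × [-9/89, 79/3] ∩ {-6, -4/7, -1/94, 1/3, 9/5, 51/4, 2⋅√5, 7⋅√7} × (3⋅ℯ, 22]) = {-4/7, -1/94, 1/3, 9/5, 51/4, 2⋅√5, 7⋅√7} × [3⋅ℯ, 22]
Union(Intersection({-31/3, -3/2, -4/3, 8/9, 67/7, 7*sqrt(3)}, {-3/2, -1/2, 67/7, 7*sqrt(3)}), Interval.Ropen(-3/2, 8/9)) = Union({67/7, 7*sqrt(3)}, Interval.Ropen(-3/2, 8/9))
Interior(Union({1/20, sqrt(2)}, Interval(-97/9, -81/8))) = Interval.open(-97/9, -81/8)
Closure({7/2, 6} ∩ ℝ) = {7/2, 6}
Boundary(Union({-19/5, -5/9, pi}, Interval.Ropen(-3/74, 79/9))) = {-19/5, -5/9, -3/74, 79/9}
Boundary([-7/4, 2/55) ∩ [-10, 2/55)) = {-7/4, 2/55}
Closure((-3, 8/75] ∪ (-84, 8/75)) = [-84, 8/75]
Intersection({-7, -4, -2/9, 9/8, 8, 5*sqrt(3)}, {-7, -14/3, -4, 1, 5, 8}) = {-7, -4, 8}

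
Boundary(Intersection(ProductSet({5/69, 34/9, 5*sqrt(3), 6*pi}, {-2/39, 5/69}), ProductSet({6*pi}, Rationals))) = ProductSet({6*pi}, {-2/39, 5/69})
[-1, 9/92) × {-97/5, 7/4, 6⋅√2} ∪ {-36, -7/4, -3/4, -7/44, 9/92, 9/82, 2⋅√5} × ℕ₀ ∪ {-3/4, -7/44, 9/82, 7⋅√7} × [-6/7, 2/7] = ({-36, -7/4, -3/4, -7/44, 9/92, 9/82, 2⋅√5} × ℕ₀) ∪ ([-1, 9/92) × {-97/5, 7/4, 6⋅√2}) ∪ ({-3/4, -7/44, 9/82, 7⋅√7} × [-6/7, 2/7])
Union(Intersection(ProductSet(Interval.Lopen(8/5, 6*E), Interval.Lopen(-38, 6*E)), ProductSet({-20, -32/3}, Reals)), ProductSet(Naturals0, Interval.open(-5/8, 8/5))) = ProductSet(Naturals0, Interval.open(-5/8, 8/5))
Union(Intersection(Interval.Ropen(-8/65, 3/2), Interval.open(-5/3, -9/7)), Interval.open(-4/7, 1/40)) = Interval.open(-4/7, 1/40)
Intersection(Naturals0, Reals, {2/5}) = EmptySet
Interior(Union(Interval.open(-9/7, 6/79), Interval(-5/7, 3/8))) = Interval.open(-9/7, 3/8)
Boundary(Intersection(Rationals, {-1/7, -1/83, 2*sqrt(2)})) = {-1/7, -1/83}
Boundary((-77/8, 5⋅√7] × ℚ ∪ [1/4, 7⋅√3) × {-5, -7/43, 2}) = [-77/8, 5⋅√7] × ℝ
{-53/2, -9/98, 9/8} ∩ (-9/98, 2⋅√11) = {9/8}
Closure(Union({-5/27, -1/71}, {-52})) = {-52, -5/27, -1/71}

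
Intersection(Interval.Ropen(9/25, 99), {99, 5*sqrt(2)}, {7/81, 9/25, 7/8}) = EmptySet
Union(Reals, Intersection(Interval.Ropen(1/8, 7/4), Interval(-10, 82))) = Interval(-oo, oo)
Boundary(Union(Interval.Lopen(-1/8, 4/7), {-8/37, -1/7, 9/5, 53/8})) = {-8/37, -1/7, -1/8, 4/7, 9/5, 53/8}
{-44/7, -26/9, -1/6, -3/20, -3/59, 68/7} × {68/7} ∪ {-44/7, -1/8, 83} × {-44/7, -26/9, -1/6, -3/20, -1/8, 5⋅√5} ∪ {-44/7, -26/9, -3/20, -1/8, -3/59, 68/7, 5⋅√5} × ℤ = ({-44/7, -26/9, -1/6, -3/20, -3/59, 68/7} × {68/7}) ∪ ({-44/7, -26/9, -3/20, -1/8, -3/59, 68/7, 5⋅√5} × ℤ) ∪ ({-44/7, -1/8, 83} × {-44/7, -26/9, -1/6, -3/20, -1/8, 5⋅√5})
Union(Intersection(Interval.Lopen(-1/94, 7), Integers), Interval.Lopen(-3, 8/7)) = Union(Interval.Lopen(-3, 8/7), Range(0, 8, 1))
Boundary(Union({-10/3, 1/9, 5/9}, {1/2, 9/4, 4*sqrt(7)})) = {-10/3, 1/9, 1/2, 5/9, 9/4, 4*sqrt(7)}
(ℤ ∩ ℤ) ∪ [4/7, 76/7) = ℤ ∪ [4/7, 76/7)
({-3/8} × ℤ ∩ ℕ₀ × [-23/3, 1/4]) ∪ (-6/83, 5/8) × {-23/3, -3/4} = (-6/83, 5/8) × {-23/3, -3/4}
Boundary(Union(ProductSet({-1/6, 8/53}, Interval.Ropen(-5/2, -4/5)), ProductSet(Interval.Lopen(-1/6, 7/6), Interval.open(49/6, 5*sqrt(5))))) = Union(ProductSet({-1/6, 8/53}, Interval(-5/2, -4/5)), ProductSet({-1/6, 7/6}, Interval(49/6, 5*sqrt(5))), ProductSet(Interval(-1/6, 7/6), {49/6, 5*sqrt(5)}))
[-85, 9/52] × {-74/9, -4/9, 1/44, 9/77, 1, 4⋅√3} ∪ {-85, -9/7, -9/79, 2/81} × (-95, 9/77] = ({-85, -9/7, -9/79, 2/81} × (-95, 9/77]) ∪ ([-85, 9/52] × {-74/9, -4/9, 1/44, 9/77, 1, 4⋅√3})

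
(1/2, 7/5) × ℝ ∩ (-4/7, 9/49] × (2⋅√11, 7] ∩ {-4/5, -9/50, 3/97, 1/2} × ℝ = ∅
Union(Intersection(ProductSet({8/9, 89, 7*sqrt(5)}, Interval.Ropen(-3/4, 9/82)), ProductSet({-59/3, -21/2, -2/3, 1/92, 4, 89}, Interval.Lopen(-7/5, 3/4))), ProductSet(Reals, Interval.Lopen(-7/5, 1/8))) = ProductSet(Reals, Interval.Lopen(-7/5, 1/8))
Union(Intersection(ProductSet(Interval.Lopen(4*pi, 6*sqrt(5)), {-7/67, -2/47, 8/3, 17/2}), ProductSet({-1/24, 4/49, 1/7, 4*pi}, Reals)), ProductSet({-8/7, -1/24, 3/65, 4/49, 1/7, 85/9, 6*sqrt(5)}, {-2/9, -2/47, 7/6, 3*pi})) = ProductSet({-8/7, -1/24, 3/65, 4/49, 1/7, 85/9, 6*sqrt(5)}, {-2/9, -2/47, 7/6, 3*pi})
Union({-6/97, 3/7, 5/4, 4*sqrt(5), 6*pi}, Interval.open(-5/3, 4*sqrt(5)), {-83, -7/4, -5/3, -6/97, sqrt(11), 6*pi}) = Union({-83, -7/4, 6*pi}, Interval(-5/3, 4*sqrt(5)))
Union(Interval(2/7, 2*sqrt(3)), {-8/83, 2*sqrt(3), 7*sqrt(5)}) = Union({-8/83, 7*sqrt(5)}, Interval(2/7, 2*sqrt(3)))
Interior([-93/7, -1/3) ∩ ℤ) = ∅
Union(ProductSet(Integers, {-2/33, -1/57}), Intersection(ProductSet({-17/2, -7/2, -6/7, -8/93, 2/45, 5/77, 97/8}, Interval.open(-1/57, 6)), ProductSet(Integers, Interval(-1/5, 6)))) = ProductSet(Integers, {-2/33, -1/57})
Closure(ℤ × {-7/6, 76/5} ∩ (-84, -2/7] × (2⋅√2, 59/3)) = {-83, -82, …, -1} × {76/5}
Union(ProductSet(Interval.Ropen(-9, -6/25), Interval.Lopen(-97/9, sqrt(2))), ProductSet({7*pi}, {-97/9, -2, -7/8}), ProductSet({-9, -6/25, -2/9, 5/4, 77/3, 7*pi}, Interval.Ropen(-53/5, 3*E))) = Union(ProductSet({7*pi}, {-97/9, -2, -7/8}), ProductSet({-9, -6/25, -2/9, 5/4, 77/3, 7*pi}, Interval.Ropen(-53/5, 3*E)), ProductSet(Interval.Ropen(-9, -6/25), Interval.Lopen(-97/9, sqrt(2))))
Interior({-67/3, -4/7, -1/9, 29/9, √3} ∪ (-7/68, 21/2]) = (-7/68, 21/2)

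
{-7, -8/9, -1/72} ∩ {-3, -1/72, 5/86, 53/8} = {-1/72}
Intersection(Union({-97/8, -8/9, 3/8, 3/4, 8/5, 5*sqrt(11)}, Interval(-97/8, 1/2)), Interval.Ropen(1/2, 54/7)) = {1/2, 3/4, 8/5}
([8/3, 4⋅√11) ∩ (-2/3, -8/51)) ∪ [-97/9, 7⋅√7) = [-97/9, 7⋅√7)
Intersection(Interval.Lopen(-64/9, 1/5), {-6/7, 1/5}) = {-6/7, 1/5}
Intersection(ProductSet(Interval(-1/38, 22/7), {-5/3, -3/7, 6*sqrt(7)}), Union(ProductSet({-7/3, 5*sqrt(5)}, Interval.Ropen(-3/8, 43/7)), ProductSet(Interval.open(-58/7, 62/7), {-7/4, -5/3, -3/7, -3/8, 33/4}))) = ProductSet(Interval(-1/38, 22/7), {-5/3, -3/7})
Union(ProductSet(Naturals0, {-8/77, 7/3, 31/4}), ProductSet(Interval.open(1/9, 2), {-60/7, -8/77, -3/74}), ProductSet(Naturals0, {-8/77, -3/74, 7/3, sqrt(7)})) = Union(ProductSet(Interval.open(1/9, 2), {-60/7, -8/77, -3/74}), ProductSet(Naturals0, {-8/77, -3/74, 7/3, 31/4, sqrt(7)}))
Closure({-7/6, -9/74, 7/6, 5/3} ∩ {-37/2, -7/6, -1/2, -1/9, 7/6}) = {-7/6, 7/6}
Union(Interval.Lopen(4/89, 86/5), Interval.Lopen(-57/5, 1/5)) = Interval.Lopen(-57/5, 86/5)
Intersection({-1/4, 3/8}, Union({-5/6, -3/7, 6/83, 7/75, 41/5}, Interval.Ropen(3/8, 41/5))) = {3/8}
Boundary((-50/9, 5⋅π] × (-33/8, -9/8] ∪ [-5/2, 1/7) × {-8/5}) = ({-50/9, 5⋅π} × [-33/8, -9/8]) ∪ ([-50/9, 5⋅π] × {-33/8, -9/8})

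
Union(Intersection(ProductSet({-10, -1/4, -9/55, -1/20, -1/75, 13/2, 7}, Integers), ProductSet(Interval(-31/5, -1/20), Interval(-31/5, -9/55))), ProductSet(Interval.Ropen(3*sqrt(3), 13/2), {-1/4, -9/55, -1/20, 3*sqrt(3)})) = Union(ProductSet({-1/4, -9/55, -1/20}, Range(-6, 0, 1)), ProductSet(Interval.Ropen(3*sqrt(3), 13/2), {-1/4, -9/55, -1/20, 3*sqrt(3)}))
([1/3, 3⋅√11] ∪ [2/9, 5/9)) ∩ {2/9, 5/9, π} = {2/9, 5/9, π}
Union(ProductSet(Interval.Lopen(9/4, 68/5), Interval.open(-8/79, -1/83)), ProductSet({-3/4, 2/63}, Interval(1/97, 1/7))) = Union(ProductSet({-3/4, 2/63}, Interval(1/97, 1/7)), ProductSet(Interval.Lopen(9/4, 68/5), Interval.open(-8/79, -1/83)))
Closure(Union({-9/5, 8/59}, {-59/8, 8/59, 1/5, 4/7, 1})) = {-59/8, -9/5, 8/59, 1/5, 4/7, 1}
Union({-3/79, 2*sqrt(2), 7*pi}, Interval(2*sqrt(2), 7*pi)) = Union({-3/79}, Interval(2*sqrt(2), 7*pi))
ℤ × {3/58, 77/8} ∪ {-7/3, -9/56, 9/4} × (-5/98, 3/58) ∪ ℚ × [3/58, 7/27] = (ℤ × {3/58, 77/8}) ∪ (ℚ × [3/58, 7/27]) ∪ ({-7/3, -9/56, 9/4} × (-5/98, 3/58))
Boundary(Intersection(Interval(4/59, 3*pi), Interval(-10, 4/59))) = {4/59}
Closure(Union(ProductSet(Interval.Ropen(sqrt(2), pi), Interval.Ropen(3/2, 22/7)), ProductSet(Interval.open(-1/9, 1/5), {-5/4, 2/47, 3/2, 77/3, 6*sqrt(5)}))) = Union(ProductSet({sqrt(2), pi}, Interval(3/2, 22/7)), ProductSet(Interval(-1/9, 1/5), {-5/4, 2/47, 3/2, 77/3, 6*sqrt(5)}), ProductSet(Interval(sqrt(2), pi), {3/2, 22/7}), ProductSet(Interval.Ropen(sqrt(2), pi), Interval.Ropen(3/2, 22/7)))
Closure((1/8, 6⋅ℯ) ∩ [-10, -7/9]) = ∅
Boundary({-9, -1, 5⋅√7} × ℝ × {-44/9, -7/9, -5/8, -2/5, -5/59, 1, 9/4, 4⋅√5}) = {-9, -1, 5⋅√7} × ℝ × {-44/9, -7/9, -5/8, -2/5, -5/59, 1, 9/4, 4⋅√5}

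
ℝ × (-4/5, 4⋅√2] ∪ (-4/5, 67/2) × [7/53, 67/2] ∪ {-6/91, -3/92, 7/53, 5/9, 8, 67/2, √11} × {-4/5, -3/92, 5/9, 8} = ((-4/5, 67/2) × [7/53, 67/2]) ∪ (ℝ × (-4/5, 4⋅√2]) ∪ ({-6/91, -3/92, 7/53, 5/9, 8, 67/2, √11} × {-4/5, -3/92, 5/9, 8})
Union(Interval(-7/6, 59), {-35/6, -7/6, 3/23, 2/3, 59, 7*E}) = Union({-35/6}, Interval(-7/6, 59))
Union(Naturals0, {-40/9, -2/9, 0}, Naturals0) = Union({-40/9, -2/9}, Naturals0)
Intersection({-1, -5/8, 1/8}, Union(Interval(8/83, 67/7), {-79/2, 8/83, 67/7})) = {1/8}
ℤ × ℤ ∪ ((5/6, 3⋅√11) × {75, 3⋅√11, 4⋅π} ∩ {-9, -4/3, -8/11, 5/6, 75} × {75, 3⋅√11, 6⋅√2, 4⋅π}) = ℤ × ℤ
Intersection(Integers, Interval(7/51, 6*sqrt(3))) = Range(1, 11, 1)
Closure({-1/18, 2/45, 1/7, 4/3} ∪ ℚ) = ℝ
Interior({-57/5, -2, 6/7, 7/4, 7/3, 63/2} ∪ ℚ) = ∅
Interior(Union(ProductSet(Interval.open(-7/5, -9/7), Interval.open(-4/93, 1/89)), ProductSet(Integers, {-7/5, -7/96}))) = ProductSet(Union(Complement(Interval.open(-7/5, -9/7), Integers), Interval.open(-7/5, -9/7)), Interval.open(-4/93, 1/89))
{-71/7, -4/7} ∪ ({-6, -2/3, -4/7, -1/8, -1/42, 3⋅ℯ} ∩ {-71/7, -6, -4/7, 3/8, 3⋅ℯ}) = {-71/7, -6, -4/7, 3⋅ℯ}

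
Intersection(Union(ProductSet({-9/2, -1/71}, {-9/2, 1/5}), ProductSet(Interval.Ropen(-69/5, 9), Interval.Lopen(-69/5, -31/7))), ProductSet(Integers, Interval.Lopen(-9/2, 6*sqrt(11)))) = ProductSet(Range(-13, 9, 1), Interval.Lopen(-9/2, -31/7))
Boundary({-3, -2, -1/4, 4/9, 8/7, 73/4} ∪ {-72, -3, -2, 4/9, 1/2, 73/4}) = {-72, -3, -2, -1/4, 4/9, 1/2, 8/7, 73/4}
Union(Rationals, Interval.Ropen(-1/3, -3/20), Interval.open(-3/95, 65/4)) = Union(Interval(-1/3, -3/20), Interval(-3/95, 65/4), Rationals)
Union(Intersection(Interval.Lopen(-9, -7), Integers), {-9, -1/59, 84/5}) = Union({-9, -1/59, 84/5}, Range(-8, -6, 1))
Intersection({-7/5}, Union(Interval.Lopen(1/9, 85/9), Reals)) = {-7/5}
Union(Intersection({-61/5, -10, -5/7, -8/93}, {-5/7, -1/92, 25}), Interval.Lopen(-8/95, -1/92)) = Union({-5/7}, Interval.Lopen(-8/95, -1/92))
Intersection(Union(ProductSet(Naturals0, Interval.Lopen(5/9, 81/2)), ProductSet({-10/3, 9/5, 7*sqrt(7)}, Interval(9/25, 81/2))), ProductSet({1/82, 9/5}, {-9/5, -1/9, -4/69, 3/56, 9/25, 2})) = ProductSet({9/5}, {9/25, 2})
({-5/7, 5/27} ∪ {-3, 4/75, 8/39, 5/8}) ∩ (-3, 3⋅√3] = {-5/7, 4/75, 5/27, 8/39, 5/8}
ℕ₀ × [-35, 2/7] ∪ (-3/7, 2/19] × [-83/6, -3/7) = (ℕ₀ × [-35, 2/7]) ∪ ((-3/7, 2/19] × [-83/6, -3/7))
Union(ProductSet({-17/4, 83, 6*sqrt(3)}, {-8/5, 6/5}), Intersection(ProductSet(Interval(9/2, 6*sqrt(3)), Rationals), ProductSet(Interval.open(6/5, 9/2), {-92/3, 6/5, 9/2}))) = ProductSet({-17/4, 83, 6*sqrt(3)}, {-8/5, 6/5})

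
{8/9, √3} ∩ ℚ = {8/9}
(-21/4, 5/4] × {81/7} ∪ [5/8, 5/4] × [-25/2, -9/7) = ((-21/4, 5/4] × {81/7}) ∪ ([5/8, 5/4] × [-25/2, -9/7))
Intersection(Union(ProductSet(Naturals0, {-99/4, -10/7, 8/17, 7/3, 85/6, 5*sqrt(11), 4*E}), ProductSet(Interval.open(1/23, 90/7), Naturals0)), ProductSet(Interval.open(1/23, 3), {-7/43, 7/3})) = ProductSet(Range(1, 3, 1), {7/3})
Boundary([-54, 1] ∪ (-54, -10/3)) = {-54, 1}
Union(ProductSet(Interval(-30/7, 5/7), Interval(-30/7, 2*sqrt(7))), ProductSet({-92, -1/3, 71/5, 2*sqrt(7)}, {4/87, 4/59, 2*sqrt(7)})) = Union(ProductSet({-92, -1/3, 71/5, 2*sqrt(7)}, {4/87, 4/59, 2*sqrt(7)}), ProductSet(Interval(-30/7, 5/7), Interval(-30/7, 2*sqrt(7))))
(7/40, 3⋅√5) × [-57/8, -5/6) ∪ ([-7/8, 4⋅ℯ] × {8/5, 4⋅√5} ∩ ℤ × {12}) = (7/40, 3⋅√5) × [-57/8, -5/6)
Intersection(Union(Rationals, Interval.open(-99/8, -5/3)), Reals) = Union(Interval(-99/8, -5/3), Rationals)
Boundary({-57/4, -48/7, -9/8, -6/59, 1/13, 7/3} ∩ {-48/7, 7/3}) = {-48/7, 7/3}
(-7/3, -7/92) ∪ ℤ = ℤ ∪ (-7/3, -7/92)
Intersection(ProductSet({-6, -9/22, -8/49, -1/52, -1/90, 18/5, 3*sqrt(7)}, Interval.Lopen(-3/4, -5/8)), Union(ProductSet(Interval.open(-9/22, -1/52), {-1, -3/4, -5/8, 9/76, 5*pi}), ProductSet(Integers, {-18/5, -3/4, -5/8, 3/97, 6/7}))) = ProductSet({-6, -8/49}, {-5/8})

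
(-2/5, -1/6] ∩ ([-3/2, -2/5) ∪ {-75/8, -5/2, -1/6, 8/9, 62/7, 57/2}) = {-1/6}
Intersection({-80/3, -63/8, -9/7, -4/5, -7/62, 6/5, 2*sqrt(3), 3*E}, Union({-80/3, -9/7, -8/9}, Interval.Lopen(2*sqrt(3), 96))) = {-80/3, -9/7, 3*E}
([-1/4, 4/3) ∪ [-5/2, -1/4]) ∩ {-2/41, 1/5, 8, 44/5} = {-2/41, 1/5}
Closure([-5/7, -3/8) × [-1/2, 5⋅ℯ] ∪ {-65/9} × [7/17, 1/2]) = ({-65/9} × [7/17, 1/2]) ∪ ([-5/7, -3/8] × [-1/2, 5⋅ℯ])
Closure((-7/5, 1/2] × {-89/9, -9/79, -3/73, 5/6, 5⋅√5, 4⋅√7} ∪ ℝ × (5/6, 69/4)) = (ℝ × [5/6, 69/4]) ∪ ([-7/5, 1/2] × {-89/9, -9/79, -3/73, 5/6}) ∪ ((-7/5, 1/2] × {-89/9, -9/79, -3/73, 5/6, 5⋅√5, 4⋅√7})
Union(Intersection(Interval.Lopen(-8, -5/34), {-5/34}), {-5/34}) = {-5/34}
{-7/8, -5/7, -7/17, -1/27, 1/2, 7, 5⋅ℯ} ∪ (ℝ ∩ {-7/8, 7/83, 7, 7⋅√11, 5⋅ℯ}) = {-7/8, -5/7, -7/17, -1/27, 7/83, 1/2, 7, 7⋅√11, 5⋅ℯ}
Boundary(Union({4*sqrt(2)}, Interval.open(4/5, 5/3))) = {4/5, 5/3, 4*sqrt(2)}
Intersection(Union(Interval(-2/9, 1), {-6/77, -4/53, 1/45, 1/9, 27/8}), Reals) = Union({27/8}, Interval(-2/9, 1))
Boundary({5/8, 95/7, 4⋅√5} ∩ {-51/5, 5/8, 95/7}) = {5/8, 95/7}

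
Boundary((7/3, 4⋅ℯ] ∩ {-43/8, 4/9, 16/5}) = {16/5}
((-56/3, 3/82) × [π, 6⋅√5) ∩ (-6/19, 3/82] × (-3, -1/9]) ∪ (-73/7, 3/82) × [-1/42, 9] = (-73/7, 3/82) × [-1/42, 9]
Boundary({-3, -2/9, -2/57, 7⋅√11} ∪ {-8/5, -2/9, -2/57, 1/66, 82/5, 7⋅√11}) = {-3, -8/5, -2/9, -2/57, 1/66, 82/5, 7⋅√11}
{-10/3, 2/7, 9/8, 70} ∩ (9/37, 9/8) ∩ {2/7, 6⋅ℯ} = {2/7}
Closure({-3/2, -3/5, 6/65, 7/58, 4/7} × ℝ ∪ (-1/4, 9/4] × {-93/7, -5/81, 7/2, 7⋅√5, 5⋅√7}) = ({-3/2, -3/5, 6/65, 7/58, 4/7} × ℝ) ∪ ([-1/4, 9/4] × {-93/7, -5/81, 7/2, 7⋅√5, 5⋅√7})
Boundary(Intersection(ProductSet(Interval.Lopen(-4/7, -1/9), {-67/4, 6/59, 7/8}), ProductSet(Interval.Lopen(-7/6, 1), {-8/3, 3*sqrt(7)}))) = EmptySet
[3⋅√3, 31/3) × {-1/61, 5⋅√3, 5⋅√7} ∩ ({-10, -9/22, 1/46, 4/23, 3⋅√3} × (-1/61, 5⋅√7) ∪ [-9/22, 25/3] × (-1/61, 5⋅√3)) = {3⋅√3} × {5⋅√3}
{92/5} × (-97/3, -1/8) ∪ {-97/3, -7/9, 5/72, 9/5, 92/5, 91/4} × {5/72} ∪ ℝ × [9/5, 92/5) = (ℝ × [9/5, 92/5)) ∪ ({92/5} × (-97/3, -1/8)) ∪ ({-97/3, -7/9, 5/72, 9/5, 92/5, 91/4} × {5/72})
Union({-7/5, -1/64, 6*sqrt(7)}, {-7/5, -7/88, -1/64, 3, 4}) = {-7/5, -7/88, -1/64, 3, 4, 6*sqrt(7)}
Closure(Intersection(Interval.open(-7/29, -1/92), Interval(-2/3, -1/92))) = Interval(-7/29, -1/92)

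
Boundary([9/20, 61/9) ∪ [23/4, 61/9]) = {9/20, 61/9}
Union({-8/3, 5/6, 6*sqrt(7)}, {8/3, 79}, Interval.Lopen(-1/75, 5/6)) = Union({-8/3, 8/3, 79, 6*sqrt(7)}, Interval.Lopen(-1/75, 5/6))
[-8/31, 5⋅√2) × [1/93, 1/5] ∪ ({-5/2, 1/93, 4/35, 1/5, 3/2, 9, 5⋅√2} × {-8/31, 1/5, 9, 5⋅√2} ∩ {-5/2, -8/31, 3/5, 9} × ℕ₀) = ({-5/2, 9} × {9}) ∪ ([-8/31, 5⋅√2) × [1/93, 1/5])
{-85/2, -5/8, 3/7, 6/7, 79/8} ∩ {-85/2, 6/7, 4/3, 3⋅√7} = {-85/2, 6/7}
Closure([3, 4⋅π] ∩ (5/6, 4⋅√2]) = [3, 4⋅√2]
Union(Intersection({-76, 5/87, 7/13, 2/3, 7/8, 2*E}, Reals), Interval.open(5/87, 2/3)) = Union({-76, 7/8, 2*E}, Interval(5/87, 2/3))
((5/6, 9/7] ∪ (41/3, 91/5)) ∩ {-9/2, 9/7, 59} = {9/7}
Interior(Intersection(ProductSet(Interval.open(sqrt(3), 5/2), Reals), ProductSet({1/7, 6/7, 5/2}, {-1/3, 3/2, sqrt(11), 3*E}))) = EmptySet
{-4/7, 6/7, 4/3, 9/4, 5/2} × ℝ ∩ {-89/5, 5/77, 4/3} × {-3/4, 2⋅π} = {4/3} × {-3/4, 2⋅π}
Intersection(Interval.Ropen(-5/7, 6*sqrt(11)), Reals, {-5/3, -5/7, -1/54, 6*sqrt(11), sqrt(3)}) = {-5/7, -1/54, sqrt(3)}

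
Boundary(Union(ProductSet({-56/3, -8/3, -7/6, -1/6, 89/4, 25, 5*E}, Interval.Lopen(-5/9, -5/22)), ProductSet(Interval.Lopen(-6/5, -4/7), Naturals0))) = Union(ProductSet({-56/3, -8/3, -7/6, -1/6, 89/4, 25, 5*E}, Interval(-5/9, -5/22)), ProductSet(Interval(-6/5, -4/7), Naturals0))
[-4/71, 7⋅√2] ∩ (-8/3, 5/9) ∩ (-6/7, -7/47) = ∅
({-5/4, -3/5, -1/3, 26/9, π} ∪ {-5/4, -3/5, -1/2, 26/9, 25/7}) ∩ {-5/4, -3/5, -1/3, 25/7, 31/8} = {-5/4, -3/5, -1/3, 25/7}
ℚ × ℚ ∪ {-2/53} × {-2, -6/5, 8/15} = ℚ × ℚ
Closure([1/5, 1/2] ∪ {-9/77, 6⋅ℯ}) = {-9/77, 6⋅ℯ} ∪ [1/5, 1/2]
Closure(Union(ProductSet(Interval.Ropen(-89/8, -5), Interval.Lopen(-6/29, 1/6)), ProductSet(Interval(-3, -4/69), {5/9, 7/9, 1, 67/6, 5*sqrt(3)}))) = Union(ProductSet({-89/8, -5}, Interval(-6/29, 1/6)), ProductSet(Interval(-89/8, -5), {-6/29, 1/6}), ProductSet(Interval.Ropen(-89/8, -5), Interval.Lopen(-6/29, 1/6)), ProductSet(Interval(-3, -4/69), {5/9, 7/9, 1, 67/6, 5*sqrt(3)}))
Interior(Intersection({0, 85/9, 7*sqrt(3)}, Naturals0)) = EmptySet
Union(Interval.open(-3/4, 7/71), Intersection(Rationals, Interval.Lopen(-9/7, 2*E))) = Union(Intersection(Interval.Lopen(-9/7, 2*E), Rationals), Interval(-3/4, 7/71))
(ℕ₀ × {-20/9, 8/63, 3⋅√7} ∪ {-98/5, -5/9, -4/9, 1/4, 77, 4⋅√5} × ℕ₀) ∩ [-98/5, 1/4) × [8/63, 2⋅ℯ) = ({0} × {8/63}) ∪ ({-98/5, -5/9, -4/9} × {1, 2, …, 5})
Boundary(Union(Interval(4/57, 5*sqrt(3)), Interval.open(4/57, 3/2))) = {4/57, 5*sqrt(3)}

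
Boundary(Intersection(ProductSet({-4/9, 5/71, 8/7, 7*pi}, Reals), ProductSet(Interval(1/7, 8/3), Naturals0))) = ProductSet({8/7}, Naturals0)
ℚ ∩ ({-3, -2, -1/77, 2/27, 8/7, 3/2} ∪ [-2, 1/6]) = {-3, 8/7, 3/2} ∪ (ℚ ∩ [-2, 1/6])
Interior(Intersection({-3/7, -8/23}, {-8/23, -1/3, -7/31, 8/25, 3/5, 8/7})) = EmptySet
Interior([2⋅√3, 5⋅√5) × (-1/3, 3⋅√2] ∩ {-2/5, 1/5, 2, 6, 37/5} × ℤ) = ∅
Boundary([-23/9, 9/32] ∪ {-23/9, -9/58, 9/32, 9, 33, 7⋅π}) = {-23/9, 9/32, 9, 33, 7⋅π}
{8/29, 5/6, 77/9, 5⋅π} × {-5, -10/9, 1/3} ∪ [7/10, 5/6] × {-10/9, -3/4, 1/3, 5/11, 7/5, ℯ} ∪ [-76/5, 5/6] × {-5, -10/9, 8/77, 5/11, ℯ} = ({8/29, 5/6, 77/9, 5⋅π} × {-5, -10/9, 1/3}) ∪ ([-76/5, 5/6] × {-5, -10/9, 8/77, 5/11, ℯ}) ∪ ([7/10, 5/6] × {-10/9, -3/4, 1/3, 5/11, 7/5, ℯ})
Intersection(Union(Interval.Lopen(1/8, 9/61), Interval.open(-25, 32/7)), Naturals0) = Range(0, 5, 1)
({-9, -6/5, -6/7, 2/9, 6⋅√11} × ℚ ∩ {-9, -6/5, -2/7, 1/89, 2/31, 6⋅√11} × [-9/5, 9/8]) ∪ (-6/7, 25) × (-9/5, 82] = ((-6/7, 25) × (-9/5, 82]) ∪ ({-9, -6/5, 6⋅√11} × (ℚ ∩ [-9/5, 9/8]))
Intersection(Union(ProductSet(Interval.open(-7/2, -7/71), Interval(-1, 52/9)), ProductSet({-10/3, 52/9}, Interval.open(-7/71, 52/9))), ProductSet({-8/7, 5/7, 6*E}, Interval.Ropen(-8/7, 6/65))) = ProductSet({-8/7}, Interval.Ropen(-1, 6/65))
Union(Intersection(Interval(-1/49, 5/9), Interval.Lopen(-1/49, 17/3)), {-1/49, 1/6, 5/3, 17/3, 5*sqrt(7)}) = Union({5/3, 17/3, 5*sqrt(7)}, Interval(-1/49, 5/9))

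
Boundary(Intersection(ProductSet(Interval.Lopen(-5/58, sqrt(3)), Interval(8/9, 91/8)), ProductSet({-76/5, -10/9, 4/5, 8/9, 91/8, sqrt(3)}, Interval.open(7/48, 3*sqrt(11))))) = ProductSet({4/5, 8/9, sqrt(3)}, Interval(8/9, 3*sqrt(11)))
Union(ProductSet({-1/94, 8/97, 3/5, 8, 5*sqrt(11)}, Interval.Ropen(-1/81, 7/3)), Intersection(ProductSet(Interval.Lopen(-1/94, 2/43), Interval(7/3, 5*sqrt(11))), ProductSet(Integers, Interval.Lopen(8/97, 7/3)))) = Union(ProductSet({-1/94, 8/97, 3/5, 8, 5*sqrt(11)}, Interval.Ropen(-1/81, 7/3)), ProductSet(Range(0, 1, 1), {7/3}))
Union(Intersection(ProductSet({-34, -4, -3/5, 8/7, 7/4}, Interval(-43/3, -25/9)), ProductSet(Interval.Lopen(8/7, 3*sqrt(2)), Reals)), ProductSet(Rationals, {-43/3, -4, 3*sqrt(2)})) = Union(ProductSet({7/4}, Interval(-43/3, -25/9)), ProductSet(Rationals, {-43/3, -4, 3*sqrt(2)}))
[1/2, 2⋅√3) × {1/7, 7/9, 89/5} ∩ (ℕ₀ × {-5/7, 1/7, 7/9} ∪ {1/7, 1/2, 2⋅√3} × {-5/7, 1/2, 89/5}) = ({1/2} × {89/5}) ∪ ({1, 2, 3} × {1/7, 7/9})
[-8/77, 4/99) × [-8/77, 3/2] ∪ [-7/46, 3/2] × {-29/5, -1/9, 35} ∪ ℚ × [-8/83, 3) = (ℚ × [-8/83, 3)) ∪ ([-7/46, 3/2] × {-29/5, -1/9, 35}) ∪ ([-8/77, 4/99) × [-8/77, 3/2])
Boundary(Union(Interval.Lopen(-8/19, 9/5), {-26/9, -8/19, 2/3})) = {-26/9, -8/19, 9/5}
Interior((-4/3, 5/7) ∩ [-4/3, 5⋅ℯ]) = (-4/3, 5/7)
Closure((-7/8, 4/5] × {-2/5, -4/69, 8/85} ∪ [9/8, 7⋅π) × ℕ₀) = ([9/8, 7⋅π] × ℕ₀) ∪ ([-7/8, 4/5] × {-2/5, -4/69, 8/85})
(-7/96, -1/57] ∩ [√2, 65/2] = ∅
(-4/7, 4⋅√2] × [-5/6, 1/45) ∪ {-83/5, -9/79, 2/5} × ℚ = ({-83/5, -9/79, 2/5} × ℚ) ∪ ((-4/7, 4⋅√2] × [-5/6, 1/45))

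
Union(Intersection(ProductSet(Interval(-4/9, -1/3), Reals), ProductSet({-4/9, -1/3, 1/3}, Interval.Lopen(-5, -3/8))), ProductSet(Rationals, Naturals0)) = Union(ProductSet({-4/9, -1/3}, Interval.Lopen(-5, -3/8)), ProductSet(Rationals, Naturals0))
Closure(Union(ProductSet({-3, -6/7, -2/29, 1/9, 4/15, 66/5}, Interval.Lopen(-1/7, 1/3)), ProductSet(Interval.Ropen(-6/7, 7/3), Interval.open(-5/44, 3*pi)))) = Union(ProductSet({-6/7, 7/3}, Interval(-5/44, 3*pi)), ProductSet({-3, -6/7, -2/29, 1/9, 4/15, 66/5}, Interval(-1/7, 1/3)), ProductSet(Interval(-6/7, 7/3), {-5/44, 3*pi}), ProductSet(Interval.Ropen(-6/7, 7/3), Interval.open(-5/44, 3*pi)))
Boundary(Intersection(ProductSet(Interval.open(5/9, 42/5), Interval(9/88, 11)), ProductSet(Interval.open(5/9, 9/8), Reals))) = Union(ProductSet({5/9, 9/8}, Interval(9/88, 11)), ProductSet(Interval(5/9, 9/8), {9/88, 11}))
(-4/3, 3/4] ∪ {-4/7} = (-4/3, 3/4]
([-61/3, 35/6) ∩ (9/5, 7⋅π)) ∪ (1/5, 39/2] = (1/5, 39/2]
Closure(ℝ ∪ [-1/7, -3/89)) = (-∞, ∞)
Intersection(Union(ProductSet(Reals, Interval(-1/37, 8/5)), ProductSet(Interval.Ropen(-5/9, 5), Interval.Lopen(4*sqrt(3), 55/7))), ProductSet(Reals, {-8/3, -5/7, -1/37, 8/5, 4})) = ProductSet(Reals, {-1/37, 8/5})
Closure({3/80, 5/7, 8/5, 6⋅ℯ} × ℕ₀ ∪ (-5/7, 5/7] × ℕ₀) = ([-5/7, 5/7] ∪ {8/5, 6⋅ℯ}) × ℕ₀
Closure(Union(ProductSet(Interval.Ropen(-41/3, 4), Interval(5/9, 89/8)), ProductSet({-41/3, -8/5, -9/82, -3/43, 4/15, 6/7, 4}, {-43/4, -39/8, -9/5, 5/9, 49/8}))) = Union(ProductSet({-41/3, 4}, Union({-43/4, -39/8, -9/5}, Interval(5/9, 89/8))), ProductSet({-41/3, -8/5, -9/82, -3/43, 4/15, 6/7, 4}, {-43/4, -39/8, -9/5, 5/9, 49/8}), ProductSet(Interval(-41/3, 4), {5/9, 89/8}), ProductSet(Interval.Ropen(-41/3, 4), Interval(5/9, 89/8)))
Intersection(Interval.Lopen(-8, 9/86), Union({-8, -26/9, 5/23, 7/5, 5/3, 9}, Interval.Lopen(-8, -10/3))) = Union({-26/9}, Interval.Lopen(-8, -10/3))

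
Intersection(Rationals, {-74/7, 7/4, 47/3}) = {-74/7, 7/4, 47/3}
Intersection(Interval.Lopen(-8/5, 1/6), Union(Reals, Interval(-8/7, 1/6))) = Interval.Lopen(-8/5, 1/6)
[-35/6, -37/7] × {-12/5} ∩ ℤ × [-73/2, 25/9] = ∅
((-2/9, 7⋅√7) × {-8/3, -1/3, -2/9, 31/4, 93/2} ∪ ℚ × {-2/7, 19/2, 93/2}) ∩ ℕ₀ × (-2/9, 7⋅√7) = (ℕ₀ × {19/2}) ∪ ({0, 1, …, 18} × {31/4})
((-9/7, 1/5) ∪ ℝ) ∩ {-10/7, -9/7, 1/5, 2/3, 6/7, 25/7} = {-10/7, -9/7, 1/5, 2/3, 6/7, 25/7}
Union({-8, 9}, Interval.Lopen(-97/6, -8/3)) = Union({9}, Interval.Lopen(-97/6, -8/3))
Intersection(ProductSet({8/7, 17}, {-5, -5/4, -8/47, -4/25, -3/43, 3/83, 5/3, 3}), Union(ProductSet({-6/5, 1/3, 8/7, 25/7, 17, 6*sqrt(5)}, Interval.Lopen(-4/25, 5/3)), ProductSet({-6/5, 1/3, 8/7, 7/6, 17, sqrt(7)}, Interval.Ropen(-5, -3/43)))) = ProductSet({8/7, 17}, {-5, -5/4, -8/47, -4/25, -3/43, 3/83, 5/3})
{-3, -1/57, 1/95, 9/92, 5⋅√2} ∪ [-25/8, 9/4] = [-25/8, 9/4] ∪ {5⋅√2}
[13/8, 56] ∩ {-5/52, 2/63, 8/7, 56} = {56}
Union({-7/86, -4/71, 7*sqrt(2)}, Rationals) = Union({7*sqrt(2)}, Rationals)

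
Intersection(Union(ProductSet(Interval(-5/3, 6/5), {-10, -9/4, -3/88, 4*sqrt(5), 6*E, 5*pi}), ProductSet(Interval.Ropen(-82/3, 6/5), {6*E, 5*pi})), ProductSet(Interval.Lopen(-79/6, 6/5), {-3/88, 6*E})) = Union(ProductSet(Interval.open(-79/6, 6/5), {6*E}), ProductSet(Interval(-5/3, 6/5), {-3/88, 6*E}))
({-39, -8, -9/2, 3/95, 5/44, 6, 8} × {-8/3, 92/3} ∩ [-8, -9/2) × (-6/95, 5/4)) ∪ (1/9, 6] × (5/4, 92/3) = (1/9, 6] × (5/4, 92/3)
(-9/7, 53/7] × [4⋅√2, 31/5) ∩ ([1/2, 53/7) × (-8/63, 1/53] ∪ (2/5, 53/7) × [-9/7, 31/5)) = (2/5, 53/7) × [4⋅√2, 31/5)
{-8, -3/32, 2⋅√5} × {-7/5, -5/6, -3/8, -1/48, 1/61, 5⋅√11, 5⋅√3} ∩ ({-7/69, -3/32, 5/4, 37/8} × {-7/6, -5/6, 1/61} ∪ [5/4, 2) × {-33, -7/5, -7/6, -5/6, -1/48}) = {-3/32} × {-5/6, 1/61}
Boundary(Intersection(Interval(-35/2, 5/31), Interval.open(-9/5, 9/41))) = {-9/5, 5/31}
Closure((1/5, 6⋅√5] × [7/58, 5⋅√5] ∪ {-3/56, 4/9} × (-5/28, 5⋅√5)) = ({-3/56, 4/9} × [-5/28, 5⋅√5]) ∪ ([1/5, 6⋅√5] × [7/58, 5⋅√5])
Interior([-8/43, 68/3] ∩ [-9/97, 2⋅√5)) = (-9/97, 2⋅√5)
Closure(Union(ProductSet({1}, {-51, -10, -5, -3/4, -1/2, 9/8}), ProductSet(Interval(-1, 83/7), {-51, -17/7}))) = Union(ProductSet({1}, {-51, -10, -5, -3/4, -1/2, 9/8}), ProductSet(Interval(-1, 83/7), {-51, -17/7}))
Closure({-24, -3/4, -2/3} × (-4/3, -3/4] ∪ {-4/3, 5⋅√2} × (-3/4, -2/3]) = ({-24, -3/4, -2/3} × [-4/3, -3/4]) ∪ ({-4/3, 5⋅√2} × [-3/4, -2/3])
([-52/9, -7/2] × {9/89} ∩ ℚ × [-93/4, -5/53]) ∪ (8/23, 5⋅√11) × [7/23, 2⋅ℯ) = (8/23, 5⋅√11) × [7/23, 2⋅ℯ)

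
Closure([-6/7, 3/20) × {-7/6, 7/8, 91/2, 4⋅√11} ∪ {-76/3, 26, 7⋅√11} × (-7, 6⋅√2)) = ([-6/7, 3/20] × {-7/6, 7/8, 91/2, 4⋅√11}) ∪ ({-76/3, 26, 7⋅√11} × [-7, 6⋅√2])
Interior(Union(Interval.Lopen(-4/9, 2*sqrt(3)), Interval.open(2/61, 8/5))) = Interval.open(-4/9, 2*sqrt(3))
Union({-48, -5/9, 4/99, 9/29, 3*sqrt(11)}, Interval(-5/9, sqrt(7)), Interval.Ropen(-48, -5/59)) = Union({3*sqrt(11)}, Interval(-48, sqrt(7)))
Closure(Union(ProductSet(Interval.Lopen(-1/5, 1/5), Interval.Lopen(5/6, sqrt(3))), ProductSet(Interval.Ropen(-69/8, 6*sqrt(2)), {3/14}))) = Union(ProductSet({-1/5, 1/5}, Interval(5/6, sqrt(3))), ProductSet(Interval(-69/8, 6*sqrt(2)), {3/14}), ProductSet(Interval(-1/5, 1/5), {5/6, sqrt(3)}), ProductSet(Interval.Lopen(-1/5, 1/5), Interval.Lopen(5/6, sqrt(3))))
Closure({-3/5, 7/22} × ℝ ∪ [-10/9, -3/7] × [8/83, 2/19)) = ({-3/5, 7/22} × ℝ) ∪ ([-10/9, -3/7] × [8/83, 2/19])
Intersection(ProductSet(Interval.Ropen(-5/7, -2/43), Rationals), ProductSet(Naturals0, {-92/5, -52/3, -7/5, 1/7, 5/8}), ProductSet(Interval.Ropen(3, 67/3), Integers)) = EmptySet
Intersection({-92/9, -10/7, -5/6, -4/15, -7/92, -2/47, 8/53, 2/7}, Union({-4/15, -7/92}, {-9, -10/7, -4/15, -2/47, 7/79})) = {-10/7, -4/15, -7/92, -2/47}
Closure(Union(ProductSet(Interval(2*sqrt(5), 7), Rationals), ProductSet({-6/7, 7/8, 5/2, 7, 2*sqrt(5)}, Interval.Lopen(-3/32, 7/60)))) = Union(ProductSet({-6/7, 7/8, 5/2, 7, 2*sqrt(5)}, Interval(-3/32, 7/60)), ProductSet(Interval(2*sqrt(5), 7), Reals))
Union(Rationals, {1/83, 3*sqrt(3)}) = Union({3*sqrt(3)}, Rationals)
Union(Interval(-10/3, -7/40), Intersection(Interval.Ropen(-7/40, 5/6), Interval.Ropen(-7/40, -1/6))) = Interval.Ropen(-10/3, -1/6)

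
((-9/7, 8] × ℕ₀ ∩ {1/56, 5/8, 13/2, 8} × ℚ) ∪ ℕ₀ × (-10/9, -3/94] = ({1/56, 5/8, 13/2, 8} × ℕ₀) ∪ (ℕ₀ × (-10/9, -3/94])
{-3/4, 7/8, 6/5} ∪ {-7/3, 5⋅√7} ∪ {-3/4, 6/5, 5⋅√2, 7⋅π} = {-7/3, -3/4, 7/8, 6/5, 5⋅√2, 5⋅√7, 7⋅π}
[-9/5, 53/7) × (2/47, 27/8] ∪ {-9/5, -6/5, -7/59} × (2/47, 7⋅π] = ([-9/5, 53/7) × (2/47, 27/8]) ∪ ({-9/5, -6/5, -7/59} × (2/47, 7⋅π])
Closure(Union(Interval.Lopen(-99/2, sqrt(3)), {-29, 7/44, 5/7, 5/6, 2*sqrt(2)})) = Union({2*sqrt(2)}, Interval(-99/2, sqrt(3)))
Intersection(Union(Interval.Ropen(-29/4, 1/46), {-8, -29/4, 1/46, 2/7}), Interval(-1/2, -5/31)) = Interval(-1/2, -5/31)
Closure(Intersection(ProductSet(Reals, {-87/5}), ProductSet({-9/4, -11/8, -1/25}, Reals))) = ProductSet({-9/4, -11/8, -1/25}, {-87/5})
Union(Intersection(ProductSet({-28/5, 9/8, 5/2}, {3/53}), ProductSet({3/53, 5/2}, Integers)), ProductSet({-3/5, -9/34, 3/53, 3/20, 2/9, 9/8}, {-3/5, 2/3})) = ProductSet({-3/5, -9/34, 3/53, 3/20, 2/9, 9/8}, {-3/5, 2/3})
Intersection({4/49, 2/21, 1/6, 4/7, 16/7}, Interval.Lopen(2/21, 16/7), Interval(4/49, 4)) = {1/6, 4/7, 16/7}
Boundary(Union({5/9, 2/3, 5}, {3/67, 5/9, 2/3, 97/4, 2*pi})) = {3/67, 5/9, 2/3, 5, 97/4, 2*pi}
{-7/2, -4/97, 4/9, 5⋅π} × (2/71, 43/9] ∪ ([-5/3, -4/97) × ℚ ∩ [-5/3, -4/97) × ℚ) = ([-5/3, -4/97) × ℚ) ∪ ({-7/2, -4/97, 4/9, 5⋅π} × (2/71, 43/9])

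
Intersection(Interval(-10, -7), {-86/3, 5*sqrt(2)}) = EmptySet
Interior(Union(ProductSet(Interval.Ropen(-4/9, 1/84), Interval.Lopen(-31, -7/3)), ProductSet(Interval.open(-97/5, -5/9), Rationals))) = Union(ProductSet(Interval.open(-97/5, -5/9), Complement(Rationals, Interval(-oo, oo))), ProductSet(Interval.open(-4/9, 1/84), Interval.open(-31, -7/3)))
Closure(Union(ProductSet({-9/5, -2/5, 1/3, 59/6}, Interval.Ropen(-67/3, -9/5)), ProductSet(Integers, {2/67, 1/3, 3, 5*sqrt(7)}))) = Union(ProductSet({-9/5, -2/5, 1/3, 59/6}, Interval(-67/3, -9/5)), ProductSet(Integers, {2/67, 1/3, 3, 5*sqrt(7)}))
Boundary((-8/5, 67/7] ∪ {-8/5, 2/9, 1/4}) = {-8/5, 67/7}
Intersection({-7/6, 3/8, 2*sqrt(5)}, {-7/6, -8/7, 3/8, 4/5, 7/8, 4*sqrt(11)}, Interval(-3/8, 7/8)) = {3/8}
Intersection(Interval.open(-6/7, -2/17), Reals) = Interval.open(-6/7, -2/17)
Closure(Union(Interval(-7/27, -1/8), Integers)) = Union(Integers, Interval(-7/27, -1/8))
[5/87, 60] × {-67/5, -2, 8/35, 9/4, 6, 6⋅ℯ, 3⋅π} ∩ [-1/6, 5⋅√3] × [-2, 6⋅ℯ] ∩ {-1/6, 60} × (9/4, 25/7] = ∅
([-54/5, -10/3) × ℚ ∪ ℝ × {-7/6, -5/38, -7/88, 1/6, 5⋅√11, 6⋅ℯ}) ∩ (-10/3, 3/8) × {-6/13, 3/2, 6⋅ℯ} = (-10/3, 3/8) × {6⋅ℯ}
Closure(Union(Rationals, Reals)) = Reals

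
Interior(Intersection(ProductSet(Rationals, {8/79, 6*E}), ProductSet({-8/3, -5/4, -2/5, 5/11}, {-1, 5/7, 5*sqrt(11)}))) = EmptySet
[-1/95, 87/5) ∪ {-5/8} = {-5/8} ∪ [-1/95, 87/5)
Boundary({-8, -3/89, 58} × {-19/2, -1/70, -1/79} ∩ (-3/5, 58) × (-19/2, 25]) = {-3/89} × {-1/70, -1/79}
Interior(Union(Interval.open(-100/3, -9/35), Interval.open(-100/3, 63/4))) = Interval.open(-100/3, 63/4)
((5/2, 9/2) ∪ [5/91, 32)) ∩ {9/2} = {9/2}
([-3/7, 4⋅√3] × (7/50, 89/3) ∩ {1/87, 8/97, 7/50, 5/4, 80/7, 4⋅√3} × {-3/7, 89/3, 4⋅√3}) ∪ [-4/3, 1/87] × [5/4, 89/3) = ([-4/3, 1/87] × [5/4, 89/3)) ∪ ({1/87, 8/97, 7/50, 5/4, 4⋅√3} × {4⋅√3})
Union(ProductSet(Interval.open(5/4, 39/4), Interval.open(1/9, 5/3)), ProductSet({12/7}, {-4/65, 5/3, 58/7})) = Union(ProductSet({12/7}, {-4/65, 5/3, 58/7}), ProductSet(Interval.open(5/4, 39/4), Interval.open(1/9, 5/3)))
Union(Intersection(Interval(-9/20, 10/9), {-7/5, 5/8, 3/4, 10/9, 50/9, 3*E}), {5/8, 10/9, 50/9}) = {5/8, 3/4, 10/9, 50/9}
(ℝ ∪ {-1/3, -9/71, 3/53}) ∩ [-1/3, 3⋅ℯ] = [-1/3, 3⋅ℯ]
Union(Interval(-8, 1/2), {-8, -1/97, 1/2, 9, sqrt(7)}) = Union({9, sqrt(7)}, Interval(-8, 1/2))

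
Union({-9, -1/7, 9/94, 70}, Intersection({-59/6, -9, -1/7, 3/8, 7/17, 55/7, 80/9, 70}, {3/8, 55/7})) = {-9, -1/7, 9/94, 3/8, 55/7, 70}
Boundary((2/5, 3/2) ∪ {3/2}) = {2/5, 3/2}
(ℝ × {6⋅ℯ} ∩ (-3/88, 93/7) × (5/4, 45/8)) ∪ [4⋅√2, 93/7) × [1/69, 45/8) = [4⋅√2, 93/7) × [1/69, 45/8)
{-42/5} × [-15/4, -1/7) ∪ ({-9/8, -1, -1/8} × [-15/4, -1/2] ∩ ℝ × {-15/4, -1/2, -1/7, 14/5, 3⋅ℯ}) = ({-42/5} × [-15/4, -1/7)) ∪ ({-9/8, -1, -1/8} × {-15/4, -1/2})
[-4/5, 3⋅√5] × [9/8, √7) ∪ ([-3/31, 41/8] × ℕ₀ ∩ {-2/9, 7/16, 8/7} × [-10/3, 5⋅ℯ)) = ({7/16, 8/7} × {0, 1, …, 13}) ∪ ([-4/5, 3⋅√5] × [9/8, √7))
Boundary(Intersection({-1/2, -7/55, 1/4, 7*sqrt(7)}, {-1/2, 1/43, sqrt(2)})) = {-1/2}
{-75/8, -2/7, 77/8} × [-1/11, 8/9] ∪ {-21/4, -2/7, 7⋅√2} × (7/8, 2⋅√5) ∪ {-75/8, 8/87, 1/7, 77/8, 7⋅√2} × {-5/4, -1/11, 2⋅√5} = ({-75/8, -2/7, 77/8} × [-1/11, 8/9]) ∪ ({-21/4, -2/7, 7⋅√2} × (7/8, 2⋅√5)) ∪ ({-75/8, 8/87, 1/7, 77/8, 7⋅√2} × {-5/4, -1/11, 2⋅√5})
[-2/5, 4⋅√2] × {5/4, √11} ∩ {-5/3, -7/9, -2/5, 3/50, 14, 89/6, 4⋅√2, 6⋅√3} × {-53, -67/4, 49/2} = ∅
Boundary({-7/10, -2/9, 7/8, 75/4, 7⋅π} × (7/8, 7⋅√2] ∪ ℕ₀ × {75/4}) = (ℕ₀ × {75/4}) ∪ ({-7/10, -2/9, 7/8, 75/4, 7⋅π} × [7/8, 7⋅√2])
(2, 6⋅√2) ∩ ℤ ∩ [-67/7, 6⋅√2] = {3, 4, …, 8}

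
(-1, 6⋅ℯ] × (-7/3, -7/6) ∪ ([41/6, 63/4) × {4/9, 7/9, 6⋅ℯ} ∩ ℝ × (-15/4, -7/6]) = (-1, 6⋅ℯ] × (-7/3, -7/6)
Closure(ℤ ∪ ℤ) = ℤ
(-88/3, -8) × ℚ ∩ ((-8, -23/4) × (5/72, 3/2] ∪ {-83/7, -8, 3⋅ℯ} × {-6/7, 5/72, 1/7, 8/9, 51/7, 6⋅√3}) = {-83/7} × {-6/7, 5/72, 1/7, 8/9, 51/7}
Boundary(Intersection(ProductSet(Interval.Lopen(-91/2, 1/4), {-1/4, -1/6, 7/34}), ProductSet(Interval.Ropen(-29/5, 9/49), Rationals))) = ProductSet(Interval(-29/5, 9/49), {-1/4, -1/6, 7/34})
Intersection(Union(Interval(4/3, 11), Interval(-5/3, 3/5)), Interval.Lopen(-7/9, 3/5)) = Interval.Lopen(-7/9, 3/5)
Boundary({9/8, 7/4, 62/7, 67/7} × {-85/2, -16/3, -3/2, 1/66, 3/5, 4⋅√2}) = {9/8, 7/4, 62/7, 67/7} × {-85/2, -16/3, -3/2, 1/66, 3/5, 4⋅√2}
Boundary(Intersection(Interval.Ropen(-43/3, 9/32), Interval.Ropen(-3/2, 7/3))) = {-3/2, 9/32}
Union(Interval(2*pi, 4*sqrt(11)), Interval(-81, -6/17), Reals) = Interval(-oo, oo)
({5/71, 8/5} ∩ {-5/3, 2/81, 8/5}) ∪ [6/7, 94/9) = [6/7, 94/9)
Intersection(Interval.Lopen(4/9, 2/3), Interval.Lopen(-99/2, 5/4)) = Interval.Lopen(4/9, 2/3)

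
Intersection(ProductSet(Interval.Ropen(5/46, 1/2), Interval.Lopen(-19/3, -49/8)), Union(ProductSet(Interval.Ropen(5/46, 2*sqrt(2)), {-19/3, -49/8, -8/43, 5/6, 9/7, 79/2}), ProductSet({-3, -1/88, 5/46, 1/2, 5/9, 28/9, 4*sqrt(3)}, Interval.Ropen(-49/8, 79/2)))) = ProductSet(Interval.Ropen(5/46, 1/2), {-49/8})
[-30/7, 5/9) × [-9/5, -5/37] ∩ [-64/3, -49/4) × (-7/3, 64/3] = ∅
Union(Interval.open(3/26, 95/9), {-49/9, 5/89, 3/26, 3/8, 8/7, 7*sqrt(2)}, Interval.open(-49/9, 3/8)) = Interval.Ropen(-49/9, 95/9)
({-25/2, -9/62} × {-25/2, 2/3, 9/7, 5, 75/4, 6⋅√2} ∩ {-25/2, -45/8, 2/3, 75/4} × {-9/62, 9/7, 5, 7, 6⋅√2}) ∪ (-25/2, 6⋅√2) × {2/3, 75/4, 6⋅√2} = ({-25/2} × {9/7, 5, 6⋅√2}) ∪ ((-25/2, 6⋅√2) × {2/3, 75/4, 6⋅√2})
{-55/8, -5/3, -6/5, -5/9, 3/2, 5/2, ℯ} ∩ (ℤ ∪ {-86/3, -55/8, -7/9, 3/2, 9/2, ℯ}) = {-55/8, 3/2, ℯ}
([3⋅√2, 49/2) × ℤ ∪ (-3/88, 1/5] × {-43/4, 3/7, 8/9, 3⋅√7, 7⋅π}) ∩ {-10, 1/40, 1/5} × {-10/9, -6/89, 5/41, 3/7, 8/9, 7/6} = {1/40, 1/5} × {3/7, 8/9}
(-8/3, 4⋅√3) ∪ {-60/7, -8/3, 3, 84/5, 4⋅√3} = {-60/7, 84/5} ∪ [-8/3, 4⋅√3]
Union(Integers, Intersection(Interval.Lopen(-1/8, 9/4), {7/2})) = Integers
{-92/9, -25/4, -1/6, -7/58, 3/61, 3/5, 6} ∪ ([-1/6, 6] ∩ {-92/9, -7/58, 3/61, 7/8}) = {-92/9, -25/4, -1/6, -7/58, 3/61, 3/5, 7/8, 6}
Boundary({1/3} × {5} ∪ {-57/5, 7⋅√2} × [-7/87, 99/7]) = ({1/3} × {5}) ∪ ({-57/5, 7⋅√2} × [-7/87, 99/7])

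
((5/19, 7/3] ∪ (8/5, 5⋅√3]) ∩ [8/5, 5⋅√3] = [8/5, 5⋅√3]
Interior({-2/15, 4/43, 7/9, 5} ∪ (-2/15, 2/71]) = (-2/15, 2/71)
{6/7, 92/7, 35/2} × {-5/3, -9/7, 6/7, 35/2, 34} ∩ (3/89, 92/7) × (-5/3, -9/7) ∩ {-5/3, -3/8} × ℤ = ∅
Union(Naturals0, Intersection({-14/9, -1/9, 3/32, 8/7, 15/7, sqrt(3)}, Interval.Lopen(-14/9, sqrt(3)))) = Union({-1/9, 3/32, 8/7, sqrt(3)}, Naturals0)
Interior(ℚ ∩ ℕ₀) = ∅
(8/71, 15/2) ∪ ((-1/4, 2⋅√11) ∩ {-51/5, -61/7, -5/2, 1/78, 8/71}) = {1/78} ∪ [8/71, 15/2)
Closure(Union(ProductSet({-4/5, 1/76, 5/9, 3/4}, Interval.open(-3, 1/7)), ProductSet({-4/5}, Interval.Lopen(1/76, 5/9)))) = Union(ProductSet({-4/5}, Interval(1/76, 5/9)), ProductSet({-4/5, 1/76, 5/9, 3/4}, Interval(-3, 1/7)))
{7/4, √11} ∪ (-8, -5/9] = (-8, -5/9] ∪ {7/4, √11}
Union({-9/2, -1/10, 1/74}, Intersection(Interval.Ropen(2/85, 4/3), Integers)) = Union({-9/2, -1/10, 1/74}, Range(1, 2, 1))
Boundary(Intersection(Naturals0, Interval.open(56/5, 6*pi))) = Range(12, 19, 1)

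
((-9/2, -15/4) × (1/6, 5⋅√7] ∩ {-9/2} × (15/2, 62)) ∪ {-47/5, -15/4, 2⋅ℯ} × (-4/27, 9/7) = {-47/5, -15/4, 2⋅ℯ} × (-4/27, 9/7)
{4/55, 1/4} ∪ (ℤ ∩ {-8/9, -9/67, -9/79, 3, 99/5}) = {4/55, 1/4, 3}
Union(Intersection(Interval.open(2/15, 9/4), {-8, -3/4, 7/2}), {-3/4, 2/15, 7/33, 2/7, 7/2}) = {-3/4, 2/15, 7/33, 2/7, 7/2}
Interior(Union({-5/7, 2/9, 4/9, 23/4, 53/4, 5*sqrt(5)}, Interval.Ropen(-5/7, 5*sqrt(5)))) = Interval.open(-5/7, 5*sqrt(5))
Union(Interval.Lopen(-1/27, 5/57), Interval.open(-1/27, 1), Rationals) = Union(Interval(-1/27, 1), Rationals)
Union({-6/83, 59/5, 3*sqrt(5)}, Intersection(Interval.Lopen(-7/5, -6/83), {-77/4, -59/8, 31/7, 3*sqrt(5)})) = {-6/83, 59/5, 3*sqrt(5)}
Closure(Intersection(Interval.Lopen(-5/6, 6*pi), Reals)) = Interval(-5/6, 6*pi)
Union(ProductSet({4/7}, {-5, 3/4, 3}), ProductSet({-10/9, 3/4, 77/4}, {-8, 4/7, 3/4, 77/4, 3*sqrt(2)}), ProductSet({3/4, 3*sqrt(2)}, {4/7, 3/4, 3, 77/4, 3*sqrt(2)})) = Union(ProductSet({4/7}, {-5, 3/4, 3}), ProductSet({3/4, 3*sqrt(2)}, {4/7, 3/4, 3, 77/4, 3*sqrt(2)}), ProductSet({-10/9, 3/4, 77/4}, {-8, 4/7, 3/4, 77/4, 3*sqrt(2)}))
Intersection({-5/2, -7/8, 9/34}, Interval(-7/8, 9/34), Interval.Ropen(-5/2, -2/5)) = {-7/8}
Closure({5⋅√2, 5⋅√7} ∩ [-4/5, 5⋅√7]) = {5⋅√2, 5⋅√7}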